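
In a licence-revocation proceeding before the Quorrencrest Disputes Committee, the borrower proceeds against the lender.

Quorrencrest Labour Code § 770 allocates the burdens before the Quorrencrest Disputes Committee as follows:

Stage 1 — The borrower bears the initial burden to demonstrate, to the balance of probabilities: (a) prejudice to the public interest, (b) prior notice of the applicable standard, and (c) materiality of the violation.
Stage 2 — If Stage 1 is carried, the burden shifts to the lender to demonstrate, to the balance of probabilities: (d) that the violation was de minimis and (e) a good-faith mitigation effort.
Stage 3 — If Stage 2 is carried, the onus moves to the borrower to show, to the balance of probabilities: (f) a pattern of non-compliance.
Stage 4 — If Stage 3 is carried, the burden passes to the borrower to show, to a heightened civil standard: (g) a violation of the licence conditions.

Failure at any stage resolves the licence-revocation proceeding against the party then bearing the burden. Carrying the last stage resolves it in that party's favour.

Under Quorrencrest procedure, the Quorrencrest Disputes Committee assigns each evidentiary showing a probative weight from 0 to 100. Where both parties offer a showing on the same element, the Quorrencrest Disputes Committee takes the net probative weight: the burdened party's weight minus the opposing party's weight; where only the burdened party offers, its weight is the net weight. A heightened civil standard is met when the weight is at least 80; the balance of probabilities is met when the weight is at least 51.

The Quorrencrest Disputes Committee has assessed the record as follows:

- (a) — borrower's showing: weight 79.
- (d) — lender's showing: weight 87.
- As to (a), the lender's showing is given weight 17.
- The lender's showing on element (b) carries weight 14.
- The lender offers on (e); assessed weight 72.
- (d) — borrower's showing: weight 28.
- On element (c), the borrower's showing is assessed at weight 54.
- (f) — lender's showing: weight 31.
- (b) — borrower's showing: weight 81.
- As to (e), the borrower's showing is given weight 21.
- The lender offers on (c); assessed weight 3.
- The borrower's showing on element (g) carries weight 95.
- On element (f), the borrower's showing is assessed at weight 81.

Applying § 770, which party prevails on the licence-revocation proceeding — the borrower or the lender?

At Stage 1 the borrower must meet the balance of probabilities (weight is at least 51): on (a) the weight is 79 less the opposing 17 gives net 62, which does reach 51, so (a) meets the standard; on (b) the weight is 81 less the opposing 14 gives net 67, which does reach 51, so (b) meets the standard; on (c) the weight is 54 less the opposing 3 gives net 51, which does reach 51, so (c) meets the standard.
  Stage 1 is satisfied; the onus moves to the lender.
At Stage 2 the lender must meet the balance of probabilities (weight is at least 51): on (d) the weight is 87 less the opposing 28 gives net 59, which does reach 51, so (d) meets the standard; on (e) the weight is 72 less the opposing 21 gives net 51, ≥ 51, so (e) meets the standard.
  Stage 2 is satisfied; the onus moves to the borrower.
At Stage 3 the borrower must meet the balance of probabilities (weight is at least 51): on (f) the weight is 81 less the opposing 31 gives net 50, < 51, so (f) does not meet the standard.
  Not every element is met, so the borrower fails to carry Stage 3.
So the lender prevails.

lender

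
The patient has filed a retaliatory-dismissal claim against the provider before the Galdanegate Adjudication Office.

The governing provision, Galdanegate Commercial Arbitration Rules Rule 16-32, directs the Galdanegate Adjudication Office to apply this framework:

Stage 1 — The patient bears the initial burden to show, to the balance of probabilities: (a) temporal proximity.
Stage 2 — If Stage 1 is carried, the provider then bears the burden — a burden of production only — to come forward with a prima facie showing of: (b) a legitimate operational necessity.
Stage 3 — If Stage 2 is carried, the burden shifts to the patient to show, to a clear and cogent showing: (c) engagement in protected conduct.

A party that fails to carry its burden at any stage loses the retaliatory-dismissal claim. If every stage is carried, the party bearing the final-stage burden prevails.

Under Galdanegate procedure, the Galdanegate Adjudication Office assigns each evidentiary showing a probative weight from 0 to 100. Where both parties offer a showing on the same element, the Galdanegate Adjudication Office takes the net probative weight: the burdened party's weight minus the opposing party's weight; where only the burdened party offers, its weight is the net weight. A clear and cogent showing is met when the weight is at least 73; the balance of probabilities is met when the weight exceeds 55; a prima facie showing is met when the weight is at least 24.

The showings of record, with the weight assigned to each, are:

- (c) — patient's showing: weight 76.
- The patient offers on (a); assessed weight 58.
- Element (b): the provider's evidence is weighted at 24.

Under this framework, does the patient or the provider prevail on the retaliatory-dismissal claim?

patient

Stage 1 — burden on patient; standard: the balance of probabilities (weight exceeds 55).
    (a): 58 > 55 [met]
  Stage 1 is satisfied; the onus moves to the provider.
Stage 2 — burden on provider; standard: a prima facie showing (weight is at least 24).
    (b): 24 ≥ 24 [met]
  The provider carries Stage 2; the patient now bears the burden.
Stage 3 — burden on patient; standard: a clear and cogent showing (weight is at least 73).
    (c): 76 ≥ 73 [met]
  All elements met at the final stage.
All stages carried — the patient prevails.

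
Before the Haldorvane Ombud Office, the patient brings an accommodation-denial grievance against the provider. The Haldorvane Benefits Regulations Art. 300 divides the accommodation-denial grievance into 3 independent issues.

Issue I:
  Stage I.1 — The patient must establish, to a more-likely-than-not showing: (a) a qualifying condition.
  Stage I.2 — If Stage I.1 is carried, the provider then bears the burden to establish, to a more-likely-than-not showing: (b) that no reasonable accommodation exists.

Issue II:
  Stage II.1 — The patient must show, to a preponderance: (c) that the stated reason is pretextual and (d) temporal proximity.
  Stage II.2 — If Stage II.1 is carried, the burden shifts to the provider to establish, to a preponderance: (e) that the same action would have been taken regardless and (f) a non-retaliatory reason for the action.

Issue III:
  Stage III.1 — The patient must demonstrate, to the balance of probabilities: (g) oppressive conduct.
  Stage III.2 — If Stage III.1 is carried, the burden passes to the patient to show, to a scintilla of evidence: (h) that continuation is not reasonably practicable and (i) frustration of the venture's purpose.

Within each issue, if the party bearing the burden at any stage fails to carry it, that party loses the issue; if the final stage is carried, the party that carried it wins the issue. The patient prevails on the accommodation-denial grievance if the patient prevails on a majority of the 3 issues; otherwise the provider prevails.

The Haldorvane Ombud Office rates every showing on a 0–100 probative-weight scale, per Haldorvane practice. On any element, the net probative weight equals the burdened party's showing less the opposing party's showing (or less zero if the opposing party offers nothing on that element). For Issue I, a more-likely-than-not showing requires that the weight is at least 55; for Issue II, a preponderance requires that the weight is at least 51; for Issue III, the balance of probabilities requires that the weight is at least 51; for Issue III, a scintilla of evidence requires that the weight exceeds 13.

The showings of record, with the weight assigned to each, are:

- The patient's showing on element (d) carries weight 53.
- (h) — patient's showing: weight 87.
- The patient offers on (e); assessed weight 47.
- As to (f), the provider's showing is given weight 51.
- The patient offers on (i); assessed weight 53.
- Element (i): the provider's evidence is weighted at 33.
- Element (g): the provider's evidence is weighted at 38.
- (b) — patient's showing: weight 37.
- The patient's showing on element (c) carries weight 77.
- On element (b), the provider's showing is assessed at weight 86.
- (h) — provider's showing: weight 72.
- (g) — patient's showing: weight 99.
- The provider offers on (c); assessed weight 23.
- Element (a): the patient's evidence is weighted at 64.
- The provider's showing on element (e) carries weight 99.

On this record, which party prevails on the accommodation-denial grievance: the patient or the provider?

patient

— Issue I —
At Stage I.1 the patient must meet a more-likely-than-not showing (weight is at least 55): on (a) the weight is 64, ≥ 55, so (a) meets the standard.
  Stage I.1 carried; the burden shifts to the provider.
At Stage I.2 the provider must meet a more-likely-than-not showing (weight is at least 55): on (b) the weight is 86 less the opposing 37 gives net 49, which does not reach 55, so (b) does not meet the standard.
  Stage I.2 not carried; the provider fails its burden.
So the patient prevails on this issue.
— Issue II —
Stage II.1 — burden on patient; standard: a preponderance (weight is at least 51).
    (c): 77 − 23 = 54 ≥ 51 [met]
    (d): 53 ≥ 51 [met]
  All elements met. The burden passes to the provider.
Stage II.2 — burden on provider; standard: a preponderance (weight is at least 51).
    (e): 99 − 47 = 52 ≥ 51 [met]
    (f): 51 ≥ 51 [met]
  Stage II.2 carried; the final stage is satisfied.
With every stage satisfied, the provider prevails on this issue.
— Issue III —
Stage III.1 — burden on patient; standard: the balance of probabilities (weight is at least 51).
    (g): 99 − 38 = 61 ≥ 51 [met]
  Stage III.1 carried; the burden remains with the patient.
Stage III.2 — burden on patient; standard: a scintilla of evidence (weight exceeds 13).
    (h): 87 − 72 = 15 > 13 [met]
    (i): 53 − 33 = 20 > 13 [met]
  The patient carries the last stage.
Every stage carried; the patient prevails on this issue.
Per-issue: Issue I → patient; Issue II → provider; Issue III → patient. The patient must prevail on a majority of issues; overall, the patient prevails.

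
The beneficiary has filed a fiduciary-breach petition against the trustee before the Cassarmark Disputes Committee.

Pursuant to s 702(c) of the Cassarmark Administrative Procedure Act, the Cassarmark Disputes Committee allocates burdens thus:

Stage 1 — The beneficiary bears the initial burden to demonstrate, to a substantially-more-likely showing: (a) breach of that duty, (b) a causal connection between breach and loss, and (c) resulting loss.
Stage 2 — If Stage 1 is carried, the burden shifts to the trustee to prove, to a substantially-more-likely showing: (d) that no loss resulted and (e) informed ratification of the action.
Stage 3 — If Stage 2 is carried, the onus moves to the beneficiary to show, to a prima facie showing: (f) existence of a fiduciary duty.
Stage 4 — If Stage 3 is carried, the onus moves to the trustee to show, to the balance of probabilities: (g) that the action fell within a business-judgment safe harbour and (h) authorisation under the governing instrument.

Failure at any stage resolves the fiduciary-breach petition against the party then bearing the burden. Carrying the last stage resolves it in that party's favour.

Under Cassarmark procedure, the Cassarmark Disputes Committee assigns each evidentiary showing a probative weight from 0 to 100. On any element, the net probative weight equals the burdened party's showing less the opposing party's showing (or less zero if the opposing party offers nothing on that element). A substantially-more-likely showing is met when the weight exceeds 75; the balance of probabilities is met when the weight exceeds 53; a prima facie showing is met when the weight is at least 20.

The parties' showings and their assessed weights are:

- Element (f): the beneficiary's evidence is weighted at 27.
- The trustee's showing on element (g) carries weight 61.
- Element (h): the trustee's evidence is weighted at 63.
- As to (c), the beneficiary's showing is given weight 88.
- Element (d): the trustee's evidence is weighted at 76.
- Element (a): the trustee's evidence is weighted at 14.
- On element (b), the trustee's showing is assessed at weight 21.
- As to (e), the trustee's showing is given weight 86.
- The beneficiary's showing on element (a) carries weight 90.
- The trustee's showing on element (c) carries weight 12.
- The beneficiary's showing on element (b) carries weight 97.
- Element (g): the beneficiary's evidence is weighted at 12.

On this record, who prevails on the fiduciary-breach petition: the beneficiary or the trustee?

beneficiary

Stage 1 (beneficiary, a substantially-more-likely showing, weight exceeds 75): (a) net 90−14=76 > 75 — meets; (b) net 97−21=76 > 75 — meets; (c) net 88−12=76 > 75 — meets.
  All elements met. The burden passes to the trustee.
Stage 2 (trustee, a substantially-more-likely showing, weight exceeds 75): (d) 76 > 75 — meets; (e) 86 > 75 — meets.
  Stage 2 carried; the burden shifts to the beneficiary.
Stage 3 (beneficiary, a prima facie showing, weight is at least 20): (f) 27 ≥ 20 — meets.
  Stage 3 is satisfied; the onus moves to the trustee.
Stage 4 (trustee, the balance of probabilities, weight exceeds 53): (g) net 61−12=49 ≤ 53 — fails; (h) 63 > 53 — meets.
  Stage 4 not carried; the trustee fails its burden.
The analysis ends at Stage 4; the beneficiary prevails.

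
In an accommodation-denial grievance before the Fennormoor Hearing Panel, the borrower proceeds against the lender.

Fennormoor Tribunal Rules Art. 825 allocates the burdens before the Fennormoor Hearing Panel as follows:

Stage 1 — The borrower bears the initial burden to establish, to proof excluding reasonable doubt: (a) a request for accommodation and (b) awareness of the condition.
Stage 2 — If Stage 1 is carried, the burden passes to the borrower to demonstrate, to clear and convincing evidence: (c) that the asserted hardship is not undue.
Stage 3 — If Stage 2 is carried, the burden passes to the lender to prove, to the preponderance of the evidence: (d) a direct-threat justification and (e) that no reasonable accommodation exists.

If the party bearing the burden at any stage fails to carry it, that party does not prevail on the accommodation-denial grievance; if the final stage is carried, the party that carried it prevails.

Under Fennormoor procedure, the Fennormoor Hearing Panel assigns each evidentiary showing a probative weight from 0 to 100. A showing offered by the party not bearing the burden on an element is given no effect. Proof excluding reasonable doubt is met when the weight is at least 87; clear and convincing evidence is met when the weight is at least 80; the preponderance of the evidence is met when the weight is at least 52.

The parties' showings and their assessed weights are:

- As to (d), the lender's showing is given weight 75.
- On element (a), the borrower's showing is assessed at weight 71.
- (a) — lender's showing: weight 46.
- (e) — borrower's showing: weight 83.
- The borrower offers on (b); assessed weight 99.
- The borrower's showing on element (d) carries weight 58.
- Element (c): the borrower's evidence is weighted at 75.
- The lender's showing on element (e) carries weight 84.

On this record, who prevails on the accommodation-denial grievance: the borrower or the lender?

lender

Stage 1 (borrower, proof excluding reasonable doubt, weight is at least 87): (a) 71 (lender's 46 disregarded) < 87 — fails; (b) 99 ≥ 87 — meets.
  The borrower does not carry Stage 1.
The analysis ends at Stage 1; the lender prevails.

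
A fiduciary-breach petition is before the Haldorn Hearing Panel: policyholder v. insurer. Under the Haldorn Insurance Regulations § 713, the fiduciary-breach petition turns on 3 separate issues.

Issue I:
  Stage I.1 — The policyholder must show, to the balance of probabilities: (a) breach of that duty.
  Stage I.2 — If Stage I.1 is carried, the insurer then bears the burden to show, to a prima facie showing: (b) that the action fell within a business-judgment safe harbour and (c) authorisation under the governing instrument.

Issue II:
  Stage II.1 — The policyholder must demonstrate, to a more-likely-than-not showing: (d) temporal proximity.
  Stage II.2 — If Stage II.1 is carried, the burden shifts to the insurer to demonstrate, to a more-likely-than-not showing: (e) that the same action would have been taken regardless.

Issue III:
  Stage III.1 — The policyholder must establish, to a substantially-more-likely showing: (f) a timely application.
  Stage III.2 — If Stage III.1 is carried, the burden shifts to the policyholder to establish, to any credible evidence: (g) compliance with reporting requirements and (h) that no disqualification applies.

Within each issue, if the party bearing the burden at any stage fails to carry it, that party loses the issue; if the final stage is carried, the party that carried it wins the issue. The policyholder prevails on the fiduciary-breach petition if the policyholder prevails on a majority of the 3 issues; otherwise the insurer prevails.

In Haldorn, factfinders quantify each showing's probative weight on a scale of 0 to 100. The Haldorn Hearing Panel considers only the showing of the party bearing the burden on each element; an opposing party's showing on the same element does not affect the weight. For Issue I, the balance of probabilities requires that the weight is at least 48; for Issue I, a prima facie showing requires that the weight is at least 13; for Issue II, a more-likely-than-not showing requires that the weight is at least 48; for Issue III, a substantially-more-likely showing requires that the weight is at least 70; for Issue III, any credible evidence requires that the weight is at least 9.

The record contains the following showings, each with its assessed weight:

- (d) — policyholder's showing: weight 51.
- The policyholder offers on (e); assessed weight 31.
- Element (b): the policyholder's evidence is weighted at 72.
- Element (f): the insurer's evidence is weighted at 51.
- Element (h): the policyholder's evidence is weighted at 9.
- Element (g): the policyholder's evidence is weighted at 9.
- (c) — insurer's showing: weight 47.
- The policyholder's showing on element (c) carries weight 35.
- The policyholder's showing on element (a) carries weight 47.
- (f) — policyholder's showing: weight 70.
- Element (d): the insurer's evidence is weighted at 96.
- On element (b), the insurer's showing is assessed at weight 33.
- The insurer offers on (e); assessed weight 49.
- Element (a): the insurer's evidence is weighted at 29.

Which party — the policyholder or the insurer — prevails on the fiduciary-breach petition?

— Issue I —
Stage I.1 (policyholder, the balance of probabilities, weight is at least 48): (a) 47 (insurer's 29 disregarded) < 48 — fails.
  Stage I.1 not carried; the policyholder fails its burden.
The insurer prevails on this issue.
— Issue II —
Stage II.1 (policyholder, a more-likely-than-not showing, weight is at least 48): (d) 51 (insurer's 96 disregarded) ≥ 48 — meets.
  The policyholder carries Stage II.1; the insurer now bears the burden.
Stage II.2 (insurer, a more-likely-than-not showing, weight is at least 48): (e) 49 (policyholder's 31 disregarded) ≥ 48 — meets.
  The insurer carries the last stage.
All stages carried — the insurer prevails on this issue.
— Issue III —
At Stage III.1 the policyholder must meet a substantially-more-likely showing (weight is at least 70): on (f) the weight is 70 (the insurer's 51 is given no effect), ≥ 70, so (f) meets the standard.
  All elements met. The policyholder retains the burden for Stage III.2.
At Stage III.2 the policyholder must meet any credible evidence (weight is at least 9): on (g) the weight is 9, which does reach 9, so (g) meets the standard; on (h) the weight is 9, ≥ 9, so (h) meets the standard.
  All elements met at the final stage.
Every stage carried; the policyholder prevails on this issue.
Per-issue: Issue I → insurer; Issue II → insurer; Issue III → policyholder. The policyholder must prevail on a majority of issues; overall, the insurer prevails.

insurer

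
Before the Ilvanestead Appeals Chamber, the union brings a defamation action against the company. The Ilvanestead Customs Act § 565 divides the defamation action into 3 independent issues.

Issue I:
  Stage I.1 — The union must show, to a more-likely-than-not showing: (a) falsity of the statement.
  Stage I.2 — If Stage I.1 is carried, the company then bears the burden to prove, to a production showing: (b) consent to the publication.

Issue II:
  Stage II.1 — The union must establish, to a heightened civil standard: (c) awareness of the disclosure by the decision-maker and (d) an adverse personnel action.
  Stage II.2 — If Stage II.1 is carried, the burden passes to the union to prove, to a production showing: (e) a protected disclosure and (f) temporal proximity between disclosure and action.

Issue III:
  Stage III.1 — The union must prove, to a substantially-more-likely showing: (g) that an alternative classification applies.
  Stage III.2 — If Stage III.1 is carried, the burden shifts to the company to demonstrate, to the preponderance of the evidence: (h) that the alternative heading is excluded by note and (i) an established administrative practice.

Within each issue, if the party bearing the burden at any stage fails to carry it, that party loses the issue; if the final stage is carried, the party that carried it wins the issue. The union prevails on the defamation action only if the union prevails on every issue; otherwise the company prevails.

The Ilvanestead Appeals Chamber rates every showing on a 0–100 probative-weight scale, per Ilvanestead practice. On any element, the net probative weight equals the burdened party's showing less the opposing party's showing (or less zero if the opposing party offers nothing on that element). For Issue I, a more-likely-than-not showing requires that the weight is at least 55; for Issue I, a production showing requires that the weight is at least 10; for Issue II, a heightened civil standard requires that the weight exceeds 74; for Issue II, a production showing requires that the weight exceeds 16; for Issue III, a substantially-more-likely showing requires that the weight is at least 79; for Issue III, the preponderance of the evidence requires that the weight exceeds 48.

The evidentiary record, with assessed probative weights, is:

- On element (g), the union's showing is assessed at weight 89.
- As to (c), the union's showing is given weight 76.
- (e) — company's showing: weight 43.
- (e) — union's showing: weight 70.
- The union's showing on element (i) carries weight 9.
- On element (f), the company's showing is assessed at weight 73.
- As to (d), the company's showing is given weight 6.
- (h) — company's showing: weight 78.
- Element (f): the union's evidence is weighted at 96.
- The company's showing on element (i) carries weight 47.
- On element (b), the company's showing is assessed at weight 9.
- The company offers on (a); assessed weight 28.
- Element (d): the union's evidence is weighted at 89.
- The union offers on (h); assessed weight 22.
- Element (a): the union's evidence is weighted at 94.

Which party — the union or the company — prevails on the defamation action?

— Issue I —
Stage I.1 — burden on union; standard: a more-likely-than-not showing (weight is at least 55).
    (a): 94 − 28 = 66 ≥ 55 [met]
  Stage I.1 carried; the burden shifts to the company.
Stage I.2 — burden on company; standard: a production showing (weight is at least 10).
    (b): 9 < 10 [not met]
  Not every element is met, so the company fails to carry Stage I.2.
The analysis ends at Stage I.2; the union prevails on this issue.
— Issue II —
Stage II.1 (union, a heightened civil standard, weight exceeds 74): (c) 76 > 74 — meets; (d) net 89−6=83 > 74 — meets.
  All elements met. The union retains the burden for Stage II.2.
Stage II.2 (union, a production showing, weight exceeds 16): (e) net 70−43=27 > 16 — meets; (f) net 96−73=23 > 16 — meets.
  The union carries the last stage.
All stages carried — the union prevails on this issue.
— Issue III —
Stage III.1 (union, a substantially-more-likely showing, weight is at least 79): (g) 89 ≥ 79 — meets.
  All elements met. The burden passes to the company.
Stage III.2 (company, the preponderance of the evidence, weight exceeds 48): (h) net 78−22=56 > 48 — meets; (i) net 47−9=38 ≤ 48 — fails.
  Not every element is met, so the company fails to carry Stage III.2.
The analysis ends at Stage III.2; the union prevails on this issue.
Per-issue: Issue I → union; Issue II → union; Issue III → union. The union must prevail on every issue; overall, the union prevails.

union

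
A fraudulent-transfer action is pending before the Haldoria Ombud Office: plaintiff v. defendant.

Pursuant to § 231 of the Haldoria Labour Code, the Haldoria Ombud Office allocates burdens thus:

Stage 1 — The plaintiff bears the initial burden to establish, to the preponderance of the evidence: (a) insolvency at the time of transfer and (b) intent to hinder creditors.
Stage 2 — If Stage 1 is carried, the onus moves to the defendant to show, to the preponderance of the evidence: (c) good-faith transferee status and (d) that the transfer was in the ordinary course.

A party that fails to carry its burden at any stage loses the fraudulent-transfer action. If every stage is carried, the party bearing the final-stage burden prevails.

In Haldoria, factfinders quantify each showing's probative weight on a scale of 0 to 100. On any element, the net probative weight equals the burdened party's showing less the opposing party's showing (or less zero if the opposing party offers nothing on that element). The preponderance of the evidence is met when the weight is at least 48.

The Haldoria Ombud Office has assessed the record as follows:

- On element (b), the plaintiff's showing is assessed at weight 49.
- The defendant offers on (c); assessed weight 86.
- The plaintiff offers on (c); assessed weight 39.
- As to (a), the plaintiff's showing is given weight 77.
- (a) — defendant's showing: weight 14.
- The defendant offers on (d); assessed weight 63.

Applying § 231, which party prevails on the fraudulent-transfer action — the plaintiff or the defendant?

Stage 1 (plaintiff, the preponderance of the evidence, weight is at least 48): (a) net 77−14=63 ≥ 48 — meets; (b) 49 ≥ 48 — meets.
  Stage 1 is satisfied; the onus moves to the defendant.
Stage 2 (defendant, the preponderance of the evidence, weight is at least 48): (c) net 86−39=47 < 48 — fails; (d) 63 ≥ 48 — meets.
  The defendant does not carry Stage 2.
So the plaintiff prevails.

plaintiff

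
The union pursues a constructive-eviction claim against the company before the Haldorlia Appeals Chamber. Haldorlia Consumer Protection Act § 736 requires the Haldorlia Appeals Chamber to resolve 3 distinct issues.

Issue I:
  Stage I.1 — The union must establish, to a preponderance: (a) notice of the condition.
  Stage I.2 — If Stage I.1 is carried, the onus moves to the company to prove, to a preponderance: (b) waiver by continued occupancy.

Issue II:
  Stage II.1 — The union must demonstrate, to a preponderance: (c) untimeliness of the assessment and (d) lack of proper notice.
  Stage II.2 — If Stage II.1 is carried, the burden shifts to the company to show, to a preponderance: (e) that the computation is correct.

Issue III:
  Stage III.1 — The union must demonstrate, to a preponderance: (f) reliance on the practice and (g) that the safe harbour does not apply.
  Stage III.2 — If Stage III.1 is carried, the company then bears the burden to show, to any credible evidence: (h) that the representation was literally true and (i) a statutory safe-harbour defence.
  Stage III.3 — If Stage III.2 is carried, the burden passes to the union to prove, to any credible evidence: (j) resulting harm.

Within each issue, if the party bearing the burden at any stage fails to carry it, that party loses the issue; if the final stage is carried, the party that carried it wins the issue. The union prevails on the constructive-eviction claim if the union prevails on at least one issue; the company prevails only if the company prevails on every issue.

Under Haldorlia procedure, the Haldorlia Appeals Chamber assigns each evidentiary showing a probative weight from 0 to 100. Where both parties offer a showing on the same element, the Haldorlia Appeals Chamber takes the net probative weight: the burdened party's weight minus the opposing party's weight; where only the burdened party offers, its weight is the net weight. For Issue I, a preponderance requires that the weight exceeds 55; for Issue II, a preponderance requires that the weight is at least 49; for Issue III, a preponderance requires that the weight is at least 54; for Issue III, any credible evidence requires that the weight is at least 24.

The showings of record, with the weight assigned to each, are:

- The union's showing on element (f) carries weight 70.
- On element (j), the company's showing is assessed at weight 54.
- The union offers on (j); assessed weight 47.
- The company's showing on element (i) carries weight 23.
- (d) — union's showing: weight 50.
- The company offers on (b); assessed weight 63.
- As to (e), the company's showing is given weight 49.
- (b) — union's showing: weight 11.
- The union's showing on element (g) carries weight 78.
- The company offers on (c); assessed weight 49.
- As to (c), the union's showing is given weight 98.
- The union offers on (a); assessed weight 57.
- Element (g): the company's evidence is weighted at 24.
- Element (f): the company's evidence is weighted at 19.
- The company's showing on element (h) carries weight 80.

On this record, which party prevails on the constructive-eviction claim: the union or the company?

union

— Issue I —
Stage I.1 (union, a preponderance, weight exceeds 55): (a) 57 > 55 — meets.
  Stage I.1 is satisfied; the onus moves to the company.
Stage I.2 (company, a preponderance, weight exceeds 55): (b) net 63−11=52 ≤ 55 — fails.
  The company does not carry Stage I.2.
So the union prevails on this issue.
— Issue II —
Stage II.1 (union, a preponderance, weight is at least 49): (c) net 98−49=49 ≥ 49 — meets; (d) 50 ≥ 49 — meets.
  The union carries Stage II.1; the company now bears the burden.
Stage II.2 (company, a preponderance, weight is at least 49): (e) 49 ≥ 49 — meets.
  All elements met at the final stage.
Every stage carried; the company prevails on this issue.
— Issue III —
Stage III.1 — burden on union; standard: a preponderance (weight is at least 54).
    (f): 70 − 19 = 51 < 54 [not met]
    (g): 78 − 24 = 54 ≥ 54 [met]
  Stage III.1 not carried; the union fails its burden.
So the company prevails on this issue.
Per-issue: Issue I → union; Issue II → company; Issue III → company. The union must prevail on at least one issue; overall, the union prevails.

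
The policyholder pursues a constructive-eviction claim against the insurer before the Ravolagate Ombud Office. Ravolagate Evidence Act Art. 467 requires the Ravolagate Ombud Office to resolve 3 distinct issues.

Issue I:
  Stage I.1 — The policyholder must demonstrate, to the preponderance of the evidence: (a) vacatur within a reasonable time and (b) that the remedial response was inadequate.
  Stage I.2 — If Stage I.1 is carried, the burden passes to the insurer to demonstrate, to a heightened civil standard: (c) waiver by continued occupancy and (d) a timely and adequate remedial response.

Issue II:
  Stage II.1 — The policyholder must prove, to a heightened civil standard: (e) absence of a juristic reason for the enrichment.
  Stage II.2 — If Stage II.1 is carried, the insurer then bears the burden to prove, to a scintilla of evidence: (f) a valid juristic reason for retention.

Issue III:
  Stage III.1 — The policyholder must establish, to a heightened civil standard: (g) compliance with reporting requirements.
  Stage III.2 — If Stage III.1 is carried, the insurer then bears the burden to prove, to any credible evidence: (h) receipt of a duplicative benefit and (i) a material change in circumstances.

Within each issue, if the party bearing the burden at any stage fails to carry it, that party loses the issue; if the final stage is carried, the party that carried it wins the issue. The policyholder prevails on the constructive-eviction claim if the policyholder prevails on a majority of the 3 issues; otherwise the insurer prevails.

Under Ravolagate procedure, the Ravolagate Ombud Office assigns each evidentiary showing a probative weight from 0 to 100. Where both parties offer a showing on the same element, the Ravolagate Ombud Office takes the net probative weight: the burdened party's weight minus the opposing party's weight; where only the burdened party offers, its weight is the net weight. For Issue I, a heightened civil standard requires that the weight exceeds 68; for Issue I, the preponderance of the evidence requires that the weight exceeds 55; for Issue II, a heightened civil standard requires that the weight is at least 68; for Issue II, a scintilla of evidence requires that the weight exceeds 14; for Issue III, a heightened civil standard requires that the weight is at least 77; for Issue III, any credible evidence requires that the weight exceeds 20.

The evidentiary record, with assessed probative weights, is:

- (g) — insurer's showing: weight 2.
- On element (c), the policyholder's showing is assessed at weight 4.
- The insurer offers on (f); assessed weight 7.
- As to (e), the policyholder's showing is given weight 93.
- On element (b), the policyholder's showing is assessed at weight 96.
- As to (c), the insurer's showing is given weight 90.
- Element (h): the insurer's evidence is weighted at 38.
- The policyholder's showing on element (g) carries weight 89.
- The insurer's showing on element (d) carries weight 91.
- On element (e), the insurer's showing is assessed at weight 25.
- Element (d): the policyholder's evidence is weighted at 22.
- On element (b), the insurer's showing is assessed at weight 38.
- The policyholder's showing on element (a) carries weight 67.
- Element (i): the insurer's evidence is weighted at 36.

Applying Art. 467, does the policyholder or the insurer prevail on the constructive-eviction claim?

insurer

— Issue I —
Stage I.1 (policyholder, the preponderance of the evidence, weight exceeds 55): (a) 67 > 55 — meets; (b) net 96−38=58 > 55 — meets.
  All elements met. The burden passes to the insurer.
Stage I.2 (insurer, a heightened civil standard, weight exceeds 68): (c) net 90−4=86 > 68 — meets; (d) net 91−22=69 > 68 — meets.
  Stage I.2 carried; the final stage is satisfied.
Every stage carried; the insurer prevails on this issue.
— Issue II —
Stage II.1 (policyholder, a heightened civil standard, weight is at least 68): (e) net 93−25=68 ≥ 68 — meets.
  The policyholder carries Stage II.1; the insurer now bears the burden.
Stage II.2 (insurer, a scintilla of evidence, weight exceeds 14): (f) 7 ≤ 14 — fails.
  Not every element is met, so the insurer fails to carry Stage II.2.
The policyholder prevails on this issue.
— Issue III —
Stage III.1 (policyholder, a heightened civil standard, weight is at least 77): (g) net 89−2=87 ≥ 77 — meets.
  Stage III.1 is satisfied; the onus moves to the insurer.
Stage III.2 (insurer, any credible evidence, weight exceeds 20): (h) 38 > 20 — meets; (i) 36 > 20 — meets.
  Stage III.2 carried; the final stage is satisfied.
Every stage carried; the insurer prevails on this issue.
Per-issue: Issue I → insurer; Issue II → policyholder; Issue III → insurer. The policyholder must prevail on a majority of issues; overall, the insurer prevails.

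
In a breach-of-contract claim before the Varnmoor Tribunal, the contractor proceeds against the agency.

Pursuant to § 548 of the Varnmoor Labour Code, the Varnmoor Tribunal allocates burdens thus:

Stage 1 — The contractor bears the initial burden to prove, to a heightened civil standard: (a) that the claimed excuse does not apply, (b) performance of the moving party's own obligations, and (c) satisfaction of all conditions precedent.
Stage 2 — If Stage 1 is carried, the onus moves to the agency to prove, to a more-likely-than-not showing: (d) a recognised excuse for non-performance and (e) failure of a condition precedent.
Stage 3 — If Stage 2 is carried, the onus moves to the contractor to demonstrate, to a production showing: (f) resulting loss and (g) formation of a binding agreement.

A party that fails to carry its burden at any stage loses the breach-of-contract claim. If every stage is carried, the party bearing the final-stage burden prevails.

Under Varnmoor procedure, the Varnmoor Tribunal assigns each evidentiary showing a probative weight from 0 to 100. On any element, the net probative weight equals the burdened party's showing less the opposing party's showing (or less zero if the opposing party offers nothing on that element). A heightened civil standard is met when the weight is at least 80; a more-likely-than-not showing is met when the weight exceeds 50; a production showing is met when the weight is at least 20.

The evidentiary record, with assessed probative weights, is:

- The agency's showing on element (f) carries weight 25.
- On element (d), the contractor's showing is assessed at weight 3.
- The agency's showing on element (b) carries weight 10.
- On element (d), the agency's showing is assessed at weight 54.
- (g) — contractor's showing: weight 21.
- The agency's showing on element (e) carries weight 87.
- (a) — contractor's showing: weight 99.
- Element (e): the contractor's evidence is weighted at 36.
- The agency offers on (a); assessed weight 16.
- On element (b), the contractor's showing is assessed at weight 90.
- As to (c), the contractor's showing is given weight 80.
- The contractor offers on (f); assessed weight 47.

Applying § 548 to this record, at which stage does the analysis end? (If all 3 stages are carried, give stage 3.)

stage 3

At Stage 1 the contractor must meet a heightened civil standard (weight is at least 80): on (a) the weight is 99 less the opposing 16 gives net 83, which does reach 80, so (a) meets the standard; on (b) the weight is 90 less the opposing 10 gives net 80, which does reach 80, so (b) meets the standard; on (c) the weight is 80, ≥ 80, so (c) meets the standard.
  The contractor carries Stage 1; the agency now bears the burden.
At Stage 2 the agency must meet a more-likely-than-not showing (weight exceeds 50): on (d) the weight is 54 less the opposing 3 gives net 51, > 50, so (d) meets the standard; on (e) the weight is 87 less the opposing 36 gives net 51, > 50, so (e) meets the standard.
  All elements met. The burden passes to the contractor.
At Stage 3 the contractor must meet a production showing (weight is at least 20): on (f) the weight is 47 less the opposing 25 gives net 22, which does reach 20, so (f) meets the standard; on (g) the weight is 21, ≥ 20, so (g) meets the standard.
  The contractor carries the last stage.
With every stage satisfied, the contractor prevails.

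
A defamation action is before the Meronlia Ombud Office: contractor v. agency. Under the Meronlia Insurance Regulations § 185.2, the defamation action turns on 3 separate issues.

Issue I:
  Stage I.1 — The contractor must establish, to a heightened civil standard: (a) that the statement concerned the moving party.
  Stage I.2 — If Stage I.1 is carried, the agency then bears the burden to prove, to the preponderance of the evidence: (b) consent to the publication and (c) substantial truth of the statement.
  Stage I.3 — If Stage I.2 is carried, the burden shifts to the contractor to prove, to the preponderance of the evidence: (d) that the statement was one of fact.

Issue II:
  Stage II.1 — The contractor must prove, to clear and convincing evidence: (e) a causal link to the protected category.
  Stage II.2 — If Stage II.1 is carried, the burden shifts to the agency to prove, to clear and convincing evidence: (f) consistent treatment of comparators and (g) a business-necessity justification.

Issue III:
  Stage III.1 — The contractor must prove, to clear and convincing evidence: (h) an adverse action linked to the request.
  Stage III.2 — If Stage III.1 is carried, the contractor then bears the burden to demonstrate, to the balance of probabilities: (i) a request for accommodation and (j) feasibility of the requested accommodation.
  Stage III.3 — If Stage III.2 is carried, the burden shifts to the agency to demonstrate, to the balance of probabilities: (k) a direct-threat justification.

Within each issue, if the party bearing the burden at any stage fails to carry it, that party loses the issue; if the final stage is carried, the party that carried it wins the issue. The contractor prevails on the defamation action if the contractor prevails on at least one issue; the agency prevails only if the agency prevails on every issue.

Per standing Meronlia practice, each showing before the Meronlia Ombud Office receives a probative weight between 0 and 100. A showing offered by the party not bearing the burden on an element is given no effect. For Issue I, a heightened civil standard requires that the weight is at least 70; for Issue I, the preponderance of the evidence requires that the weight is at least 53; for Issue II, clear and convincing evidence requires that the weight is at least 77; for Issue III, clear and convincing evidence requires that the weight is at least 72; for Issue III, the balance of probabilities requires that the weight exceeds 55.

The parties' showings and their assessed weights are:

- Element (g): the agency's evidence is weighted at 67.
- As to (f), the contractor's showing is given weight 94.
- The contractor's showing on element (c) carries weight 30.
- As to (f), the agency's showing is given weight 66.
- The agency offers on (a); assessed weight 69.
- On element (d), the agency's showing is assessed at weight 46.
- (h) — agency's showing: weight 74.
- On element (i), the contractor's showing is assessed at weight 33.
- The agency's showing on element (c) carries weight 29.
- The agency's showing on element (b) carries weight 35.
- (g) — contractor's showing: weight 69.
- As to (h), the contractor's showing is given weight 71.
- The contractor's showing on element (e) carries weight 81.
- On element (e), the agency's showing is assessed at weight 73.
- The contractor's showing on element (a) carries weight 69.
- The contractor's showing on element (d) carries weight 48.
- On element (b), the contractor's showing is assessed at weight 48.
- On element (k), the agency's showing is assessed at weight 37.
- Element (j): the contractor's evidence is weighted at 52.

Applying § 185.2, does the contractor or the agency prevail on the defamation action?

— Issue I —
At Stage I.1 the contractor must meet a heightened civil standard (weight is at least 70): on (a) the weight is 69 (the agency's 69 is given no effect), < 70, so (a) does not meet the standard.
  Not every element is met, so the contractor fails to carry Stage I.1.
The agency prevails on this issue.
— Issue II —
Stage II.1 (contractor, clear and convincing evidence, weight is at least 77): (e) 81 (agency's 73 disregarded) ≥ 77 — meets.
  Stage II.1 is satisfied; the onus moves to the agency.
Stage II.2 (agency, clear and convincing evidence, weight is at least 77): (f) 66 (contractor's 94 disregarded) < 77 — fails; (g) 67 (contractor's 69 disregarded) < 77 — fails.
  The agency does not carry Stage II.2.
The contractor prevails on this issue.
— Issue III —
At Stage III.1 the contractor must meet clear and convincing evidence (weight is at least 72): on (h) the weight is 71 (the agency's 74 is given no effect), which does not reach 72, so (h) does not meet the standard.
  Not every element is met, so the contractor fails to carry Stage III.1.
The analysis ends at Stage III.1; the agency prevails on this issue.
Per-issue: Issue I → agency; Issue II → contractor; Issue III → agency. The contractor must prevail on at least one issue; overall, the contractor prevails.

contractor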